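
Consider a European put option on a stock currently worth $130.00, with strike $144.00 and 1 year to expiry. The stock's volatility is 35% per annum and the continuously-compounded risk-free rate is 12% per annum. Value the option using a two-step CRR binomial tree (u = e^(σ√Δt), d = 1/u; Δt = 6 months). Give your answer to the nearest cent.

CRR parameters: u = e^(σ√Δt) = e^(0.35·√0.5) = 1.2808, d = 1/u = 0.7808
Per-period rate: rΔt = 0.12·0.5 = 0.06, so R = e^0.06 = 1.0618
Risk-neutral probability p = (e^0.06 − 0.7808)/(1.2808 − 0.7808) = 0.2811/0.5000 = 0.5621
Terminal stock prices: S_uu = 213.3, S_ud = 130, S_dd = 79.25
Terminal payoffs (K − S): max(-69.26, 0) = 0, max(14, 0) = 14, max(64.75, 0) = 64.75
Node u (S = 166.5): V_u = e^(−0.06)·[0.5621·0.0000 + 0.4379·14.0000] = 5.7735
Node d (S = 101.5): V_d = e^(−0.06)·[0.5621·14.0000 + 0.4379·64.7538] = 34.1153
Node 0 (S = 130): V_0 = e^(−0.06)·[0.5621·5.7735 + 0.4379·34.1153] = 17.1253

$17.13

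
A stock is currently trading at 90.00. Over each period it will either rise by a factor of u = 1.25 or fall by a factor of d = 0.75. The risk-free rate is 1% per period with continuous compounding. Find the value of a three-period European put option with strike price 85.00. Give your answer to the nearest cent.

Risk-neutral probability p = (e^0.01 − 0.75)/(1.25 − 0.75) = 0.2601/0.5000 = 0.5201
Terminal stock prices: S_uuu = 175.8, S_uud = 105.5, S_udd = 63.28, S_ddd = 37.97
Terminal payoffs (K − S): max(-90.78, 0) = 0, max(-20.47, 0) = 0, max(21.72, 0) = 21.72, max(47.03, 0) = 47.03
Node uu (S = 140.6): V_uu = e^(−0.01)·[0.5201·0.0000 + 0.4799·0.0000] = 0.0000
Node ud (S = 84.38): V_ud = e^(−0.01)·[0.5201·0.0000 + 0.4799·21.7188] = 10.3191
Node dd (S = 50.62): V_dd = e^(−0.01)·[0.5201·21.7188 + 0.4799·47.0312] = 33.5292
Node u (S = 112.5): V_u = e^(−0.01)·[0.5201·0.0000 + 0.4799·10.3191] = 4.9029
Node d (S = 67.5): V_d = e^(−0.01)·[0.5201·10.3191 + 0.4799·33.5292] = 21.2441
Node 0 (S = 90): V_0 = e^(−0.01)·[0.5201·4.9029 + 0.4799·21.2441] = 12.6182

12.62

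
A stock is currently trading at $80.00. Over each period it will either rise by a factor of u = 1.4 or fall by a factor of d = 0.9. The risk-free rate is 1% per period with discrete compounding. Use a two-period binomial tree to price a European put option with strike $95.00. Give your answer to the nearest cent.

$18.01

Risk-neutral probability p = (1 + 0.01 − 0.9)/(1.4 − 0.9) = 0.1100/0.5000 = 0.2200
Terminal stock prices: S_uu = 156.8, S_ud = 100.8, S_dd = 64.8
Terminal payoffs (K − S): max(-61.8, 0) = 0, max(-5.8, 0) = 0, max(30.2, 0) = 30.2
Node u (S = 112): V_u = 1/1.01·[0.2200·0.0000 + 0.7800·0.0000] = 0.0000
Node d (S = 72): V_d = 1/1.01·[0.2200·0.0000 + 0.7800·30.2000] = 23.3228
Node 0 (S = 80): V_0 = 1/1.01·[0.2200·0.0000 + 0.7800·23.3228] = 18.0116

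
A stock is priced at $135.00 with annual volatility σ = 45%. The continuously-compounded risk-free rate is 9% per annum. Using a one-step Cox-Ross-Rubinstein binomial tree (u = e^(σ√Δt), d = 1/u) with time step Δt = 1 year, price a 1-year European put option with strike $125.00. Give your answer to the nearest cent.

$18.12

CRR parameters: u = e^(σ√Δt) = e^(0.45·√1) = 1.5683, d = 1/u = 0.6376
Per-period rate: rΔt = 0.09·1 = 0.09, so R = e^0.09 = 1.0942
Risk-neutral probability p = (e^0.09 − 0.6376)/(1.5683 − 0.6376) = 0.4565/0.9307 = 0.4905
Terminal stock prices: S_u = 211.7, S_d = 86.08
Terminal payoffs (K − S): max(-86.72, 0) = 0, max(38.92, 0) = 38.92
Node 0 (S = 135): V_0 = e^(−0.09)·[0.4905·0.0000 + 0.5095·38.9202] = 18.1214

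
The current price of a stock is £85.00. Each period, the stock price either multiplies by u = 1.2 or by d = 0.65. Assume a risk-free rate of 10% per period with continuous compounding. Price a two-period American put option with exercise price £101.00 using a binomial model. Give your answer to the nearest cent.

£16.00

Risk-neutral probability p = (e^0.1 − 0.65)/(1.2 − 0.65) = 0.4552/0.5500 = 0.8276
Terminal stock prices: S_uu = 122.4, S_ud = 66.3, S_dd = 35.91
Terminal payoffs (K − S): max(-21.4, 0) = 0, max(34.7, 0) = 34.7, max(65.09, 0) = 65.09
Node u (S = 102): continuation = e^(−0.1)·[0.8276·0.0000 + 0.1724·34.7000] = 5.4135; exercise value = 0.0000 ≤ continuation, so V_u = 5.4135
Node d (S = 55.25): continuation = e^(−0.1)·[0.8276·34.7000 + 0.1724·65.0875] = 36.1386; exercise value = 45.7500 > continuation, so V_d = 45.7500 (exercise)
Node 0 (S = 85): continuation = e^(−0.1)·[0.8276·5.4135 + 0.1724·45.7500] = 11.1912; exercise value = 16.0000 > continuation, so V_0 = 16.0000 (exercise)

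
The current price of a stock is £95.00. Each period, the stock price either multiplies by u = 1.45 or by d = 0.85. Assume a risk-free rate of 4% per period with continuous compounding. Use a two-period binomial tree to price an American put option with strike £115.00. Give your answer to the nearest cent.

Risk-neutral probability p = (e^0.04 − 0.85)/(1.45 − 0.85) = 0.1908/0.6000 = 0.3180
Terminal stock prices: S_uu = 199.7, S_ud = 117.1, S_dd = 68.64
Terminal payoffs (K − S): max(-84.74, 0) = 0, max(-2.087, 0) = 0, max(46.36, 0) = 46.36
Node u (S = 137.8): continuation = e^(−0.04)·[0.3180·0.0000 + 0.6820·0.0000] = 0.0000; exercise value = 0.0000 ≤ continuation, so V_u = 0.0000
Node d (S = 80.75): continuation = e^(−0.04)·[0.3180·0.0000 + 0.6820·46.3625] = 30.3786; exercise value = 34.2500 > continuation, so V_d = 34.2500 (exercise)
Node 0 (S = 95): continuation = e^(−0.04)·[0.3180·0.0000 + 0.6820·34.2500] = 22.4420; exercise value = 20.0000 ≤ continuation, so V_0 = 22.4420

£22.44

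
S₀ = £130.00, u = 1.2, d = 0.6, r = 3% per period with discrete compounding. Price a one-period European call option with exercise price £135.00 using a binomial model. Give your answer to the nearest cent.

Risk-neutral probability p = (1 + 0.03 − 0.6)/(1.2 − 0.6) = 0.4300/0.6000 = 0.7167
Terminal stock prices: S_u = 156, S_d = 78
Terminal payoffs (S − K): max(21, 0) = 21, max(-57, 0) = 0
Node 0 (S = 130): V_0 = 1/1.03·[0.7167·21.0000 + 0.2833·0.0000] = 14.6117

£14.61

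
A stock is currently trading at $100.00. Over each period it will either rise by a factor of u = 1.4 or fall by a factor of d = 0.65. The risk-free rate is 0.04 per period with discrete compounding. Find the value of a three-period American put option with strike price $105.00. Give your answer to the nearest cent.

Risk-neutral probability p = (1 + 0.04 − 0.65)/(1.4 − 0.65) = 0.3900/0.7500 = 0.5200
Terminal stock prices: S_uuu = 274.4, S_uud = 127.4, S_udd = 59.15, S_ddd = 27.46
Terminal payoffs (K − S): max(-169.4, 0) = 0, max(-22.4, 0) = 0, max(45.85, 0) = 45.85, max(77.54, 0) = 77.54
Node uu (S = 196): continuation = 1/1.04·[0.5200·0.0000 + 0.4800·0.0000] = 0.0000; exercise value = 0.0000 ≤ continuation, so V_uu = 0.0000
Node ud (S = 91): continuation = 1/1.04·[0.5200·0.0000 + 0.4800·45.8500] = 21.1615; exercise value = 14.0000 ≤ continuation, so V_ud = 21.1615
Node dd (S = 42.25): continuation = 1/1.04·[0.5200·45.8500 + 0.4800·77.5375] = 58.7115; exercise value = 62.7500 > continuation, so V_dd = 62.7500 (exercise)
Node u (S = 140): continuation = 1/1.04·[0.5200·0.0000 + 0.4800·21.1615] = 9.7669; exercise value = 0.0000 ≤ continuation, so V_u = 9.7669
Node d (S = 65): continuation = 1/1.04·[0.5200·21.1615 + 0.4800·62.7500] = 39.5423; exercise value = 40.0000 > continuation, so V_d = 40.0000 (exercise)
Node 0 (S = 100): continuation = 1/1.04·[0.5200·9.7669 + 0.4800·40.0000] = 23.3450; exercise value = 5.0000 ≤ continuation, so V_0 = 23.3450

$23.34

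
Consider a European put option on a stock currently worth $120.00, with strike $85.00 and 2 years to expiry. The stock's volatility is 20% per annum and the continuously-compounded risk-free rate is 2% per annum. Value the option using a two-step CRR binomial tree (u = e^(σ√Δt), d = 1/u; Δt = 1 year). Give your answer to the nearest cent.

CRR parameters: u = e^(σ√Δt) = e^(0.2·√1) = 1.2214, d = 1/u = 0.8187
Per-period rate: rΔt = 0.02·1 = 0.02, so R = e^0.02 = 1.0202
Risk-neutral probability p = (e^0.02 − 0.8187)/(1.2214 − 0.8187) = 0.2015/0.4027 = 0.5003
Terminal stock prices: S_uu = 179, S_ud = 120, S_dd = 80.44
Terminal payoffs (K − S): max(-94.02, 0) = 0, max(-35, 0) = 0, max(4.562, 0) = 4.562
Node u (S = 146.6): V_u = e^(−0.02)·[0.5003·0.0000 + 0.4997·0.0000] = 0.0000
Node d (S = 98.25): V_d = e^(−0.02)·[0.5003·0.0000 + 0.4997·4.5616] = 2.2341
Node 0 (S = 120): V_0 = e^(−0.02)·[0.5003·0.0000 + 0.4997·2.2341] = 1.0942

$1.09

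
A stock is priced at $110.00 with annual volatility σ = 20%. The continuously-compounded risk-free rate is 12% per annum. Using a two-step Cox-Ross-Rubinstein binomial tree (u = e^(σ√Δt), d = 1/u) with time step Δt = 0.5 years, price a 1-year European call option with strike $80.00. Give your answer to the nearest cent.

CRR parameters: u = e^(σ√Δt) = e^(0.2·√0.5) = 1.1519, d = 1/u = 0.8681
Per-period rate: rΔt = 0.12·0.5 = 0.06, so R = e^0.06 = 1.0618
Risk-neutral probability p = (e^0.06 − 0.8681)/(1.1519 − 0.8681) = 0.1937/0.2838 = 0.6826
Terminal stock prices: S_uu = 146, S_ud = 110, S_dd = 82.9
Terminal payoffs (S − K): max(65.96, 0) = 65.96, max(30, 0) = 30, max(2.9, 0) = 2.9
Node u (S = 126.7): V_u = e^(−0.06)·[0.6826·65.9586 + 0.3174·30.0000] = 51.3689
Node d (S = 95.49): V_d = e^(−0.06)·[0.6826·30.0000 + 0.3174·2.9002] = 20.1524
Node 0 (S = 110): V_0 = e^(−0.06)·[0.6826·51.3689 + 0.3174·20.1524] = 39.0464

$39.05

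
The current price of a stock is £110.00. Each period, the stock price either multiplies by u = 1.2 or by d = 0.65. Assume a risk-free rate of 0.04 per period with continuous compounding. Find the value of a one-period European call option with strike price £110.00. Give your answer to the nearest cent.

Risk-neutral probability p = (e^0.04 − 0.65)/(1.2 − 0.65) = 0.3908/0.5500 = 0.7106
Terminal stock prices: S_u = 132, S_d = 71.5
Terminal payoffs (S − K): max(22, 0) = 22, max(-38.5, 0) = 0
Node 0 (S = 110): V_0 = e^(−0.04)·[0.7106·22.0000 + 0.2894·0.0000] = 15.0195

£15.02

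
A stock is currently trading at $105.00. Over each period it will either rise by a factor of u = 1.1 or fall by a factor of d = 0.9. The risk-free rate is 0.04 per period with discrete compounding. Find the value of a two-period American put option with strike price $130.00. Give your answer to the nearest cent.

$25.00

Risk-neutral probability p = (1 + 0.04 − 0.9)/(1.1 − 0.9) = 0.1400/0.2000 = 0.7000
Terminal stock prices: S_uu = 127.1, S_ud = 104, S_dd = 85.05
Terminal payoffs (K − S): max(2.95, 0) = 2.95, max(26.05, 0) = 26.05, max(44.95, 0) = 44.95
Node u (S = 115.5): continuation = 1/1.04·[0.7000·2.9500 + 0.3000·26.0500] = 9.5000; exercise value = 14.5000 > continuation, so V_u = 14.5000 (exercise)
Node d (S = 94.5): continuation = 1/1.04·[0.7000·26.0500 + 0.3000·44.9500] = 30.5000; exercise value = 35.5000 > continuation, so V_d = 35.5000 (exercise)
Node 0 (S = 105): continuation = 1/1.04·[0.7000·14.5000 + 0.3000·35.5000] = 20.0000; exercise value = 25.0000 > continuation, so V_0 = 25.0000 (exercise)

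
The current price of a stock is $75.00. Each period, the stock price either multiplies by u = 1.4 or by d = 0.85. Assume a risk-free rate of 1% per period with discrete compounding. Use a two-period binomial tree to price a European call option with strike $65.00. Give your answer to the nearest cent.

Risk-neutral probability p = (1 + 0.01 − 0.85)/(1.4 − 0.85) = 0.1600/0.5500 = 0.2909
Terminal stock prices: S_uu = 147, S_ud = 89.25, S_dd = 54.19
Terminal payoffs (S − K): max(82, 0) = 82, max(24.25, 0) = 24.25, max(-10.81, 0) = 0
Node u (S = 105): V_u = 1/1.01·[0.2909·82.0000 + 0.7091·24.2500] = 40.6436
Node d (S = 63.75): V_d = 1/1.01·[0.2909·24.2500 + 0.7091·0.0000] = 6.9847
Node 0 (S = 75): V_0 = 1/1.01·[0.2909·40.6436 + 0.7091·6.9847] = 16.6103

$16.61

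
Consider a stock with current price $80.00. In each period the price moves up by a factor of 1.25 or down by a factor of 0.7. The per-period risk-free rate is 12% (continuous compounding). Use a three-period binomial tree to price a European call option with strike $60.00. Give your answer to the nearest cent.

$39.28

Risk-neutral probability p = (e^0.12 − 0.7)/(1.25 − 0.7) = 0.4275/0.5500 = 0.7773
Terminal stock prices: S_uuu = 156.2, S_uud = 87.5, S_udd = 49, S_ddd = 27.44
Terminal payoffs (S − K): max(96.25, 0) = 96.25, max(27.5, 0) = 27.5, max(-11, 0) = 0, max(-32.56, 0) = 0
Node uu (S = 125): V_uu = e^(−0.12)·[0.7773·96.2500 + 0.2227·27.5000] = 71.7848
Node ud (S = 70): V_ud = e^(−0.12)·[0.7773·27.5000 + 0.2227·0.0000] = 18.9578
Node dd (S = 39.2): V_dd = e^(−0.12)·[0.7773·0.0000 + 0.2227·0.0000] = 0.0000
Node u (S = 100): V_u = e^(−0.12)·[0.7773·71.7848 + 0.2227·18.9578] = 53.2316
Node d (S = 56): V_d = e^(−0.12)·[0.7773·18.9578 + 0.2227·0.0000] = 13.0690
Node 0 (S = 80): V_0 = e^(−0.12)·[0.7773·53.2316 + 0.2227·13.0690] = 39.2782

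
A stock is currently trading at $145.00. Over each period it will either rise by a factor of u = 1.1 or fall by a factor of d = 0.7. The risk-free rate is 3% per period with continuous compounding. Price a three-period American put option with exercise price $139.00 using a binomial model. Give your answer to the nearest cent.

$11.78

Risk-neutral probability p = (e^0.03 − 0.7)/(1.1 − 0.7) = 0.3305/0.4000 = 0.8261
Terminal stock prices: S_uuu = 193, S_uud = 122.8, S_udd = 78.15, S_ddd = 49.73
Terminal payoffs (K − S): max(-54, 0) = 0, max(16.19, 0) = 16.19, max(60.85, 0) = 60.85, max(89.27, 0) = 89.27
Node uu (S = 175.5): continuation = e^(−0.03)·[0.8261·0.0000 + 0.1739·16.1850] = 2.7308; exercise value = 0.0000 ≤ continuation, so V_uu = 2.7308
Node ud (S = 111.6): continuation = e^(−0.03)·[0.8261·16.1850 + 0.1739·60.8450] = 23.2419; exercise value = 27.3500 > continuation, so V_ud = 27.3500 (exercise)
Node dd (S = 71.05): continuation = e^(−0.03)·[0.8261·60.8450 + 0.1739·89.2650] = 63.8419; exercise value = 67.9500 > continuation, so V_dd = 67.9500 (exercise)
Node u (S = 159.5): continuation = e^(−0.03)·[0.8261·2.7308 + 0.1739·27.3500] = 6.8040; exercise value = 0.0000 ≤ continuation, so V_u = 6.8040
Node d (S = 101.5): continuation = e^(−0.03)·[0.8261·27.3500 + 0.1739·67.9500] = 33.3919; exercise value = 37.5000 > continuation, so V_d = 37.5000 (exercise)
Node 0 (S = 145): continuation = e^(−0.03)·[0.8261·6.8040 + 0.1739·37.5000] = 11.7821; exercise value = 0.0000 ≤ continuation, so V_0 = 11.7821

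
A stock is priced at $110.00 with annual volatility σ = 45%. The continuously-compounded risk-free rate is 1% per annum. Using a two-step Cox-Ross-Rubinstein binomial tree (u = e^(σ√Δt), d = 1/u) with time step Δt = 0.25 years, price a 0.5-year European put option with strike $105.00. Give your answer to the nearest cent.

$10.51

CRR parameters: u = e^(σ√Δt) = e^(0.45·√0.25) = 1.2523, d = 1/u = 0.7985
Per-period rate: rΔt = 0.01·0.25 = 0.0025, so R = e^0.0025 = 1.0025
Risk-neutral probability p = (e^0.0025 − 0.7985)/(1.2523 − 0.7985) = 0.2040/0.4538 = 0.4495
Terminal stock prices: S_uu = 172.5, S_ud = 110, S_dd = 70.14
Terminal payoffs (K − S): max(-67.51, 0) = 0, max(-5, 0) = 0, max(34.86, 0) = 34.86
Node u (S = 137.8): V_u = e^(−0.0025)·[0.4495·0.0000 + 0.5505·0.0000] = 0.0000
Node d (S = 87.84): V_d = e^(−0.0025)·[0.4495·0.0000 + 0.5505·34.8609] = 19.1429
Node 0 (S = 110): V_0 = e^(−0.0025)·[0.4495·0.0000 + 0.5505·19.1429] = 10.5118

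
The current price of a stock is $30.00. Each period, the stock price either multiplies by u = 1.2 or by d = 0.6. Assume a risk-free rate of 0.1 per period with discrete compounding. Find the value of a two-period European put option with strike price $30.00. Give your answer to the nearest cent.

Risk-neutral probability p = (1 + 0.1 − 0.6)/(1.2 − 0.6) = 0.5000/0.6000 = 0.8333
Terminal stock prices: S_uu = 43.2, S_ud = 21.6, S_dd = 10.8
Terminal payoffs (K − S): max(-13.2, 0) = 0, max(8.4, 0) = 8.4, max(19.2, 0) = 19.2
Node u (S = 36): V_u = 1/1.1·[0.8333·0.0000 + 0.1667·8.4000] = 1.2727
Node d (S = 18): V_d = 1/1.1·[0.8333·8.4000 + 0.1667·19.2000] = 9.2727
Node 0 (S = 30): V_0 = 1/1.1·[0.8333·1.2727 + 0.1667·9.2727] = 2.3691

$2.37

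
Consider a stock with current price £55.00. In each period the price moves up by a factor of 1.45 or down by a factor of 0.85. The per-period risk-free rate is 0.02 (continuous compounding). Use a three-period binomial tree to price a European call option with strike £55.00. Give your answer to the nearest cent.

Risk-neutral probability p = (e^0.02 − 0.85)/(1.45 − 0.85) = 0.1702/0.6000 = 0.2837
Terminal stock prices: S_uuu = 167.7, S_uud = 98.29, S_udd = 57.62, S_ddd = 33.78
Terminal payoffs (S − K): max(112.7, 0) = 112.7, max(43.29, 0) = 43.29, max(2.619, 0) = 2.619, max(-21.22, 0) = 0
Node uu (S = 115.6): V_uu = e^(−0.02)·[0.2837·112.6744 + 0.7163·43.2919] = 61.7266
Node ud (S = 67.79): V_ud = e^(−0.02)·[0.2837·43.2919 + 0.7163·2.6194] = 13.8766
Node dd (S = 39.74): V_dd = e^(−0.02)·[0.2837·2.6194 + 0.7163·0.0000] = 0.7283
Node u (S = 79.75): V_u = e^(−0.02)·[0.2837·61.7266 + 0.7163·13.8766] = 26.9066
Node d (S = 46.75): V_d = e^(−0.02)·[0.2837·13.8766 + 0.7163·0.7283] = 4.3698
Node 0 (S = 55): V_0 = e^(−0.02)·[0.2837·26.9066 + 0.7163·4.3698] = 10.5497

£10.55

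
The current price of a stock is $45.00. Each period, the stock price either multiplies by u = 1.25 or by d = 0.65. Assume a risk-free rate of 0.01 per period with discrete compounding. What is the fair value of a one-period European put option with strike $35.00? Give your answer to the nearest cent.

Risk-neutral probability p = (1 + 0.01 − 0.65)/(1.25 − 0.65) = 0.3600/0.6000 = 0.6000
Terminal stock prices: S_u = 56.25, S_d = 29.25
Terminal payoffs (K − S): max(-21.25, 0) = 0, max(5.75, 0) = 5.75
Node 0 (S = 45): V_0 = 1/1.01·[0.6000·0.0000 + 0.4000·5.7500] = 2.2772

$2.28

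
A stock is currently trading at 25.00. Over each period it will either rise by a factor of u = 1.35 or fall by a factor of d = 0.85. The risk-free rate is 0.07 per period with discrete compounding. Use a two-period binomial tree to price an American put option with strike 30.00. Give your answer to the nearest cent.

5.00

Risk-neutral probability p = (1 + 0.07 − 0.85)/(1.35 − 0.85) = 0.2200/0.5000 = 0.4400
Terminal stock prices: S_uu = 45.56, S_ud = 28.69, S_dd = 18.06
Terminal payoffs (K − S): max(-15.56, 0) = 0, max(1.312, 0) = 1.312, max(11.94, 0) = 11.94
Node u (S = 33.75): continuation = 1/1.07·[0.4400·0.0000 + 0.5600·1.3125] = 0.6869; exercise value = 0.0000 ≤ continuation, so V_u = 0.6869
Node d (S = 21.25): continuation = 1/1.07·[0.4400·1.3125 + 0.5600·11.9375] = 6.7874; exercise value = 8.7500 > continuation, so V_d = 8.7500 (exercise)
Node 0 (S = 25): continuation = 1/1.07·[0.4400·0.6869 + 0.5600·8.7500] = 4.8619; exercise value = 5.0000 > continuation, so V_0 = 5.0000 (exercise)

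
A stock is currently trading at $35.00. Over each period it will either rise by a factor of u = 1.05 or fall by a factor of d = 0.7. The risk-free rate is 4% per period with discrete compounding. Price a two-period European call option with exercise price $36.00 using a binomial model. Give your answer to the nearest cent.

Risk-neutral probability p = (1 + 0.04 − 0.7)/(1.05 − 0.7) = 0.3400/0.3500 = 0.9714
Terminal stock prices: S_uu = 38.59, S_ud = 25.72, S_dd = 17.15
Terminal payoffs (S − K): max(2.587, 0) = 2.587, max(-10.28, 0) = 0, max(-18.85, 0) = 0
Node u (S = 36.75): V_u = 1/1.04·[0.9714·2.5875 + 0.0286·0.0000] = 2.4169
Node d (S = 24.5): V_d = 1/1.04·[0.9714·0.0000 + 0.0286·0.0000] = 0.0000
Node 0 (S = 35): V_0 = 1/1.04·[0.9714·2.4169 + 0.0286·0.0000] = 2.2575

$2.26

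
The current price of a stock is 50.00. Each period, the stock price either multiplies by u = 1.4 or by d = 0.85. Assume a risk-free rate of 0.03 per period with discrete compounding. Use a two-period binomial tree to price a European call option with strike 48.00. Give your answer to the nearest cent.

9.82

Risk-neutral probability p = (1 + 0.03 − 0.85)/(1.4 − 0.85) = 0.1800/0.5500 = 0.3273
Terminal stock prices: S_uu = 98, S_ud = 59.5, S_dd = 36.12
Terminal payoffs (S − K): max(50, 0) = 50, max(11.5, 0) = 11.5, max(-11.88, 0) = 0
Node u (S = 70): V_u = 1/1.03·[0.3273·50.0000 + 0.6727·11.5000] = 23.3981
Node d (S = 42.5): V_d = 1/1.03·[0.3273·11.5000 + 0.6727·0.0000] = 3.6540
Node 0 (S = 50): V_0 = 1/1.03·[0.3273·23.3981 + 0.6727·3.6540] = 9.8211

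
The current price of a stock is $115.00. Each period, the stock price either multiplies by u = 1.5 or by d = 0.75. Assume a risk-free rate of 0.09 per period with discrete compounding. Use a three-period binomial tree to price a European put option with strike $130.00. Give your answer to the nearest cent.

$20.63

Risk-neutral probability p = (1 + 0.09 − 0.75)/(1.5 − 0.75) = 0.3400/0.7500 = 0.4533
Terminal stock prices: S_uuu = 388.1, S_uud = 194.1, S_udd = 97.03, S_ddd = 48.52
Terminal payoffs (K − S): max(-258.1, 0) = 0, max(-64.06, 0) = 0, max(32.97, 0) = 32.97, max(81.48, 0) = 81.48
Node uu (S = 258.8): V_uu = 1/1.09·[0.4533·0.0000 + 0.5467·0.0000] = 0.0000
Node ud (S = 129.4): V_ud = 1/1.09·[0.4533·0.0000 + 0.5467·32.9688] = 16.5348
Node dd (S = 64.69): V_dd = 1/1.09·[0.4533·32.9688 + 0.5467·81.4844] = 54.5786
Node u (S = 172.5): V_u = 1/1.09·[0.4533·0.0000 + 0.5467·16.5348] = 8.2927
Node d (S = 86.25): V_d = 1/1.09·[0.4533·16.5348 + 0.5467·54.5786] = 34.2496
Node 0 (S = 115): V_0 = 1/1.09·[0.4533·8.2927 + 0.5467·34.2496] = 20.6261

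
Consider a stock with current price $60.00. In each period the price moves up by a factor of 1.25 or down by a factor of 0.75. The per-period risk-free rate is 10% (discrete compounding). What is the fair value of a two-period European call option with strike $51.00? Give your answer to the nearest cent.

$19.13

Risk-neutral probability p = (1 + 0.1 − 0.75)/(1.25 − 0.75) = 0.3500/0.5000 = 0.7000
Terminal stock prices: S_uu = 93.75, S_ud = 56.25, S_dd = 33.75
Terminal payoffs (S − K): max(42.75, 0) = 42.75, max(5.25, 0) = 5.25, max(-17.25, 0) = 0
Node u (S = 75): V_u = 1/1.1·[0.7000·42.7500 + 0.3000·5.2500] = 28.6364
Node d (S = 45): V_d = 1/1.1·[0.7000·5.2500 + 0.3000·0.0000] = 3.3409
Node 0 (S = 60): V_0 = 1/1.1·[0.7000·28.6364 + 0.3000·3.3409] = 19.1343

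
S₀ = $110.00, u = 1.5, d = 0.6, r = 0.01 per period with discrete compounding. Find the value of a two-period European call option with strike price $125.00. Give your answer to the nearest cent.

$24.92

Risk-neutral probability p = (1 + 0.01 − 0.6)/(1.5 − 0.6) = 0.4100/0.9000 = 0.4556
Terminal stock prices: S_uu = 247.5, S_ud = 99, S_dd = 39.6
Terminal payoffs (S − K): max(122.5, 0) = 122.5, max(-26, 0) = 0, max(-85.4, 0) = 0
Node u (S = 165): V_u = 1/1.01·[0.4556·122.5000 + 0.5444·0.0000] = 55.2530
Node d (S = 66): V_d = 1/1.01·[0.4556·0.0000 + 0.5444·0.0000] = 0.0000
Node 0 (S = 110): V_0 = 1/1.01·[0.4556·55.2530 + 0.5444·0.0000] = 24.9216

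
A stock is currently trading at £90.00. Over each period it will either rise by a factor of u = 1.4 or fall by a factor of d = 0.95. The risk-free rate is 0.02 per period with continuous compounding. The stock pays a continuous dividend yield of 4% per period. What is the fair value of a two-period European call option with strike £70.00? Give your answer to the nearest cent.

£15.83

Per-period risk-free factor R = e^0.02 = 1.0202; dividend-adjusted growth = e^(0.02−0.04) = 0.9802.
Risk-neutral probability p = (0.9802 − 0.95)/(1.4 − 0.95) = 0.0302/0.4500 = 0.0671
Terminal stock prices: S_uu = 176.4, S_ud = 119.7, S_dd = 81.22
Terminal payoffs (S − K): max(106.4, 0) = 106.4, max(49.7, 0) = 49.7, max(11.22, 0) = 11.22
Node u (S = 126): V_u = e^(−0.02)·[0.0671·106.4000 + 0.9329·49.7000] = 52.4456
Node d (S = 85.5): V_d = e^(−0.02)·[0.0671·49.7000 + 0.9329·11.2250] = 13.5336
Node 0 (S = 90): V_0 = e^(−0.02)·[0.0671·52.4456 + 0.9329·13.5336] = 15.8252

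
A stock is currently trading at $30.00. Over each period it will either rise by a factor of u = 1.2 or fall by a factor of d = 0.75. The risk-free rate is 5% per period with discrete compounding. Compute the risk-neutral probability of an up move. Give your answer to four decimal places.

p = 0.6667

Risk-neutral probability p = (1 + 0.05 − 0.75)/(1.2 − 0.75) = 0.3000/0.4500 = 0.6667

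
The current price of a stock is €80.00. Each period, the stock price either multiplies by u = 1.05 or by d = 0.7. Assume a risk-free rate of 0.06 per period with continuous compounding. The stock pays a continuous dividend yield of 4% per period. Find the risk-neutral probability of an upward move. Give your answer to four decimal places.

Per-period risk-free factor R = e^0.06 = 1.0618; dividend-adjusted growth = e^(0.06−0.04) = 1.0202.
Risk-neutral probability p = (1.0202 − 0.7)/(1.05 − 0.7) = 0.3202/0.3500 = 0.9149

p = 0.9149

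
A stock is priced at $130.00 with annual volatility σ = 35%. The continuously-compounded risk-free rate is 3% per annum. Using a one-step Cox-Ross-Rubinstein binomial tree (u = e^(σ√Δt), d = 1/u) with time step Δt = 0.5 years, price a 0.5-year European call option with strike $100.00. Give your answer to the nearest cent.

$31.49

CRR parameters: u = e^(σ√Δt) = e^(0.35·√0.5) = 1.2808, d = 1/u = 0.7808
Per-period rate: rΔt = 0.03·0.5 = 0.015, so R = e^0.015 = 1.0151
Risk-neutral probability p = (e^0.015 − 0.7808)/(1.2808 − 0.7808) = 0.2344/0.5000 = 0.4687
Terminal stock prices: S_u = 166.5, S_d = 101.5
Terminal payoffs (S − K): max(66.5, 0) = 66.5, max(1.499, 0) = 1.499
Node 0 (S = 130): V_0 = e^(−0.015)·[0.4687·66.5044 + 0.5313·1.4988] = 31.4888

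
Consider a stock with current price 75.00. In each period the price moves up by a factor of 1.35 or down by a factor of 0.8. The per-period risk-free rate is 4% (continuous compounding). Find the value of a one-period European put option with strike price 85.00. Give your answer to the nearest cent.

13.50

Risk-neutral probability p = (e^0.04 − 0.8)/(1.35 − 0.8) = 0.2408/0.5500 = 0.4378
Terminal stock prices: S_u = 101.2, S_d = 60
Terminal payoffs (K − S): max(-16.25, 0) = 0, max(25, 0) = 25
Node 0 (S = 75): V_0 = e^(−0.04)·[0.4378·0.0000 + 0.5622·25.0000] = 13.5030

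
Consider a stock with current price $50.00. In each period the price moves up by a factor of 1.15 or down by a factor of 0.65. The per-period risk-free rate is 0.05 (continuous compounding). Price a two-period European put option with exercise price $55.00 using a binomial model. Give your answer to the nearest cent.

Risk-neutral probability p = (e^0.05 − 0.65)/(1.15 − 0.65) = 0.4013/0.5000 = 0.8025
Terminal stock prices: S_uu = 66.12, S_ud = 37.38, S_dd = 21.13
Terminal payoffs (K − S): max(-11.12, 0) = 0, max(17.62, 0) = 17.62, max(33.88, 0) = 33.88
Node u (S = 57.5): V_u = e^(−0.05)·[0.8025·0.0000 + 0.1975·17.6250] = 3.3105
Node d (S = 32.5): V_d = e^(−0.05)·[0.8025·17.6250 + 0.1975·33.8750] = 19.8176
Node 0 (S = 50): V_0 = e^(−0.05)·[0.8025·3.3105 + 0.1975·19.8176] = 6.2495

$6.25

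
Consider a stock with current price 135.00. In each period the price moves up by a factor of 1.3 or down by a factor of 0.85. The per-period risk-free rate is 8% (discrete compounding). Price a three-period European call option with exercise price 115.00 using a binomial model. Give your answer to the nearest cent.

Risk-neutral probability p = (1 + 0.08 − 0.85)/(1.3 − 0.85) = 0.2300/0.4500 = 0.5111
Terminal stock prices: S_uuu = 296.6, S_uud = 193.9, S_udd = 126.8, S_ddd = 82.91
Terminal payoffs (S − K): max(181.6, 0) = 181.6, max(78.93, 0) = 78.93, max(11.8, 0) = 11.8, max(-32.09, 0) = 0
Node uu (S = 228.2): V_uu = 1/1.08·[0.5111·181.5950 + 0.4889·78.9275] = 121.6685
Node ud (S = 149.2): V_ud = 1/1.08·[0.5111·78.9275 + 0.4889·11.7987] = 42.6935
Node dd (S = 97.54): V_dd = 1/1.08·[0.5111·11.7987 + 0.4889·0.0000] = 5.5838
Node u (S = 175.5): V_u = 1/1.08·[0.5111·121.6685 + 0.4889·42.6935] = 76.9060
Node d (S = 114.8): V_d = 1/1.08·[0.5111·42.6935 + 0.4889·5.5838] = 22.7324
Node 0 (S = 135): V_0 = 1/1.08·[0.5111·76.9060 + 0.4889·22.7324] = 46.6862

46.69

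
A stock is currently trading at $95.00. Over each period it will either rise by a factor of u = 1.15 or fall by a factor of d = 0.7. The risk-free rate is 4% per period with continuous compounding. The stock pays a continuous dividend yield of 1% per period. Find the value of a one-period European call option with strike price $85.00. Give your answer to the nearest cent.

Per-period risk-free factor R = e^0.04 = 1.0408; dividend-adjusted growth = e^(0.04−0.01) = 1.0305.
Risk-neutral probability p = (1.0305 − 0.7)/(1.15 − 0.7) = 0.3305/0.4500 = 0.7343
Terminal stock prices: S_u = 109.2, S_d = 66.5
Terminal payoffs (S − K): max(24.25, 0) = 24.25, max(-18.5, 0) = 0
Node 0 (S = 95): V_0 = e^(−0.04)·[0.7343·24.2500 + 0.2657·0.0000] = 17.1096

$17.11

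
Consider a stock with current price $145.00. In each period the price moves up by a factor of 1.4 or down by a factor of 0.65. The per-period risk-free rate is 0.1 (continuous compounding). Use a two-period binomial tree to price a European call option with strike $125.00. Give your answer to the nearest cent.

Risk-neutral probability p = (e^0.1 − 0.65)/(1.4 − 0.65) = 0.4552/0.7500 = 0.6069
Terminal stock prices: S_uu = 284.2, S_ud = 132, S_dd = 61.26
Terminal payoffs (S − K): max(159.2, 0) = 159.2, max(6.95, 0) = 6.95, max(-63.74, 0) = 0
Node u (S = 203): V_u = e^(−0.1)·[0.6069·159.2000 + 0.3931·6.9500] = 89.8953
Node d (S = 94.25): V_d = e^(−0.1)·[0.6069·6.9500 + 0.3931·0.0000] = 3.8165
Node 0 (S = 145): V_0 = e^(−0.1)·[0.6069·89.8953 + 0.3931·3.8165] = 50.7227

$50.72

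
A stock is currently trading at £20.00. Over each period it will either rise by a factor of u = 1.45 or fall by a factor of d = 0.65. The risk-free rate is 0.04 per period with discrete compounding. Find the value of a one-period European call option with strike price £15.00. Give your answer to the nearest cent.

Risk-neutral probability p = (1 + 0.04 − 0.65)/(1.45 − 0.65) = 0.3900/0.8000 = 0.4875
Terminal stock prices: S_u = 29, S_d = 13
Terminal payoffs (S − K): max(14, 0) = 14, max(-2, 0) = 0
Node 0 (S = 20): V_0 = 1/1.04·[0.4875·14.0000 + 0.5125·0.0000] = 6.5625

£6.56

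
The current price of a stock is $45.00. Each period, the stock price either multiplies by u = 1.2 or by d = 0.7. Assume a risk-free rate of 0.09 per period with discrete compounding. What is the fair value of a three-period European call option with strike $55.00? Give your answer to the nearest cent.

Risk-neutral probability p = (1 + 0.09 − 0.7)/(1.2 − 0.7) = 0.3900/0.5000 = 0.7800
Terminal stock prices: S_uuu = 77.76, S_uud = 45.36, S_udd = 26.46, S_ddd = 15.43
Terminal payoffs (S − K): max(22.76, 0) = 22.76, max(-9.64, 0) = 0, max(-28.54, 0) = 0, max(-39.57, 0) = 0
Node uu (S = 64.8): V_uu = 1/1.09·[0.7800·22.7600 + 0.2200·0.0000] = 16.2870
Node ud (S = 37.8): V_ud = 1/1.09·[0.7800·0.0000 + 0.2200·0.0000] = 0.0000
Node dd (S = 22.05): V_dd = 1/1.09·[0.7800·0.0000 + 0.2200·0.0000] = 0.0000
Node u (S = 54): V_u = 1/1.09·[0.7800·16.2870 + 0.2200·0.0000] = 11.6549
Node d (S = 31.5): V_d = 1/1.09·[0.7800·0.0000 + 0.2200·0.0000] = 0.0000
Node 0 (S = 45): V_0 = 1/1.09·[0.7800·11.6549 + 0.2200·0.0000] = 8.3402

$8.34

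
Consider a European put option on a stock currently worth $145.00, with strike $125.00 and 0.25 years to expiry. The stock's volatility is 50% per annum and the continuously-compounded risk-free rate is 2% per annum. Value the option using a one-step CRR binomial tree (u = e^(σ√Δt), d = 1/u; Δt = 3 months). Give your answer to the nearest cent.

CRR parameters: u = e^(σ√Δt) = e^(0.5·√0.25) = 1.2840, d = 1/u = 0.7788
Per-period rate: rΔt = 0.02·0.25 = 0.005, so R = e^0.005 = 1.0050
Risk-neutral probability p = (e^0.005 − 0.7788)/(1.2840 − 0.7788) = 0.2262/0.5052 = 0.4477
Terminal stock prices: S_u = 186.2, S_d = 112.9
Terminal payoffs (K − S): max(-61.18, 0) = 0, max(12.07, 0) = 12.07
Node 0 (S = 145): V_0 = e^(−0.005)·[0.4477·0.0000 + 0.5523·12.0739] = 6.6346

$6.63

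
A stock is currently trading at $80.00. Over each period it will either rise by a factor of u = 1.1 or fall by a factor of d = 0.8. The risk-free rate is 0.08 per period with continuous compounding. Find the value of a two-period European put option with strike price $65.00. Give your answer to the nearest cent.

$0.04

Risk-neutral probability p = (e^0.08 − 0.8)/(1.1 − 0.8) = 0.2833/0.3000 = 0.9443
Terminal stock prices: S_uu = 96.8, S_ud = 70.4, S_dd = 51.2
Terminal payoffs (K − S): max(-31.8, 0) = 0, max(-5.4, 0) = 0, max(13.8, 0) = 13.8
Node u (S = 88): V_u = e^(−0.08)·[0.9443·0.0000 + 0.0557·0.0000] = 0.0000
Node d (S = 64): V_d = e^(−0.08)·[0.9443·0.0000 + 0.0557·13.8000] = 0.7097
Node 0 (S = 80): V_0 = e^(−0.08)·[0.9443·0.0000 + 0.0557·0.7097] = 0.0365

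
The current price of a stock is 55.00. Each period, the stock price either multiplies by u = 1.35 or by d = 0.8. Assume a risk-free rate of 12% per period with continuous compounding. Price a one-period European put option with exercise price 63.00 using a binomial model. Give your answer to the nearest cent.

Risk-neutral probability p = (e^0.12 − 0.8)/(1.35 − 0.8) = 0.3275/0.5500 = 0.5954
Terminal stock prices: S_u = 74.25, S_d = 44
Terminal payoffs (K − S): max(-11.25, 0) = 0, max(19, 0) = 19
Node 0 (S = 55): V_0 = e^(−0.12)·[0.5954·0.0000 + 0.4046·19.0000] = 6.8173

6.82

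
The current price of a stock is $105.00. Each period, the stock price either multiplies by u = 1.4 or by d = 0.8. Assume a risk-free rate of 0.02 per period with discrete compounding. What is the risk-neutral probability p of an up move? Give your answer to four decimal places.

p = 0.3667

Risk-neutral probability p = (1 + 0.02 − 0.8)/(1.4 − 0.8) = 0.2200/0.6000 = 0.3667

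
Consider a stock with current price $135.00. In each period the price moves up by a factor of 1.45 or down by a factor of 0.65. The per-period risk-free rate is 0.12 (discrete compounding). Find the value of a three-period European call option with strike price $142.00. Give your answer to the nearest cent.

$51.83

Risk-neutral probability p = (1 + 0.12 − 0.65)/(1.45 − 0.65) = 0.4700/0.8000 = 0.5875
Terminal stock prices: S_uuu = 411.6, S_uud = 184.5, S_udd = 82.7, S_ddd = 37.07
Terminal payoffs (S − K): max(269.6, 0) = 269.6, max(42.49, 0) = 42.49, max(-59.3, 0) = 0, max(-104.9, 0) = 0
Node uu (S = 283.8): V_uu = 1/1.12·[0.5875·269.5644 + 0.4125·42.4944] = 157.0518
Node ud (S = 127.2): V_ud = 1/1.12·[0.5875·42.4944 + 0.4125·0.0000] = 22.2906
Node dd (S = 57.04): V_dd = 1/1.12·[0.5875·0.0000 + 0.4125·0.0000] = 0.0000
Node u (S = 195.8): V_u = 1/1.12·[0.5875·157.0518 + 0.4125·22.2906] = 90.5918
Node d (S = 87.75): V_d = 1/1.12·[0.5875·22.2906 + 0.4125·0.0000] = 11.6926
Node 0 (S = 135): V_0 = 1/1.12·[0.5875·90.5918 + 0.4125·11.6926] = 51.8267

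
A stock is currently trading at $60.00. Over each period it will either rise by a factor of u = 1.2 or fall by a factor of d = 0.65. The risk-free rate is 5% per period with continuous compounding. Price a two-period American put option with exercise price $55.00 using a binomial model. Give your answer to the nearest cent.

Risk-neutral probability p = (e^0.05 − 0.65)/(1.2 − 0.65) = 0.4013/0.5500 = 0.7296
Terminal stock prices: S_uu = 86.4, S_ud = 46.8, S_dd = 25.35
Terminal payoffs (K − S): max(-31.4, 0) = 0, max(8.2, 0) = 8.2, max(29.65, 0) = 29.65
Node u (S = 72): continuation = e^(−0.05)·[0.7296·0.0000 + 0.2704·8.2000] = 2.1093; exercise value = 0.0000 ≤ continuation, so V_u = 2.1093
Node d (S = 39): continuation = e^(−0.05)·[0.7296·8.2000 + 0.2704·29.6500] = 13.3176; exercise value = 16.0000 > continuation, so V_d = 16.0000 (exercise)
Node 0 (S = 60): continuation = e^(−0.05)·[0.7296·2.1093 + 0.2704·16.0000] = 5.5795; exercise value = 0.0000 ≤ continuation, so V_0 = 5.5795

$5.58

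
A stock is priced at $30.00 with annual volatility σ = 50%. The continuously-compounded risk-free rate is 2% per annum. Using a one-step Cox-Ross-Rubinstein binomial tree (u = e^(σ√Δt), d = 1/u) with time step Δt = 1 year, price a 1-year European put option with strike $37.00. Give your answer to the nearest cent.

$11.12

CRR parameters: u = e^(σ√Δt) = e^(0.5·√1) = 1.6487, d = 1/u = 0.6065
Per-period rate: rΔt = 0.02·1 = 0.02, so R = e^0.02 = 1.0202
Risk-neutral probability p = (e^0.02 − 0.6065)/(1.6487 − 0.6065) = 0.4137/1.0422 = 0.3969
Terminal stock prices: S_u = 49.46, S_d = 18.2
Terminal payoffs (K − S): max(-12.46, 0) = 0, max(18.8, 0) = 18.8
Node 0 (S = 30): V_0 = e^(−0.02)·[0.3969·0.0000 + 0.6031·18.8041] = 11.1157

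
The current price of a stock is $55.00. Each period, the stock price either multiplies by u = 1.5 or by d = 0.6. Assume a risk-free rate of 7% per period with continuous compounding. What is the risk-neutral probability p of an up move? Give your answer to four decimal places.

Risk-neutral probability p = (e^0.07 − 0.6)/(1.5 − 0.6) = 0.4725/0.9000 = 0.5250

p = 0.5250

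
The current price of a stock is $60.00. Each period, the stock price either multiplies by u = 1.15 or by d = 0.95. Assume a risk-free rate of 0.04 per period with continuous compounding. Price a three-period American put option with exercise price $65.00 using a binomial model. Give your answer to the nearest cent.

Risk-neutral probability p = (e^0.04 − 0.95)/(1.15 − 0.95) = 0.0908/0.2000 = 0.4541
Terminal stock prices: S_uuu = 91.25, S_uud = 75.38, S_udd = 62.27, S_ddd = 51.44
Terminal payoffs (K − S): max(-26.25, 0) = 0, max(-10.38, 0) = 0, max(2.727, 0) = 2.727, max(13.56, 0) = 13.56
Node uu (S = 79.35): continuation = e^(−0.04)·[0.4541·0.0000 + 0.5459·0.0000] = 0.0000; exercise value = 0.0000 ≤ continuation, so V_uu = 0.0000
Node ud (S = 65.55): continuation = e^(−0.04)·[0.4541·0.0000 + 0.5459·2.7275] = 1.4307; exercise value = 0.0000 ≤ continuation, so V_ud = 1.4307
Node dd (S = 54.15): continuation = e^(−0.04)·[0.4541·2.7275 + 0.5459·13.5575] = 8.3013; exercise value = 10.8500 > continuation, so V_dd = 10.8500 (exercise)
Node u (S = 69): continuation = e^(−0.04)·[0.4541·0.0000 + 0.5459·1.4307] = 0.7504; exercise value = 0.0000 ≤ continuation, so V_u = 0.7504
Node d (S = 57): continuation = e^(−0.04)·[0.4541·1.4307 + 0.5459·10.8500] = 6.3154; exercise value = 8.0000 > continuation, so V_d = 8.0000 (exercise)
Node 0 (S = 60): continuation = e^(−0.04)·[0.4541·0.7504 + 0.5459·8.0000] = 4.5237; exercise value = 5.0000 > continuation, so V_0 = 5.0000 (exercise)

$5.00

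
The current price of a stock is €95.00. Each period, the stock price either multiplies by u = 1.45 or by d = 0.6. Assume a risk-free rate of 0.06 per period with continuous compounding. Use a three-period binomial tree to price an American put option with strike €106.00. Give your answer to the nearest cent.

€26.41

Risk-neutral probability p = (e^0.06 − 0.6)/(1.45 − 0.6) = 0.4618/0.8500 = 0.5433
Terminal stock prices: S_uuu = 289.6, S_uud = 119.8, S_udd = 49.59, S_ddd = 20.52
Terminal payoffs (K − S): max(-183.6, 0) = 0, max(-13.84, 0) = 0, max(56.41, 0) = 56.41, max(85.48, 0) = 85.48
Node uu (S = 199.7): continuation = e^(−0.06)·[0.5433·0.0000 + 0.4567·0.0000] = 0.0000; exercise value = 0.0000 ≤ continuation, so V_uu = 0.0000
Node ud (S = 82.65): continuation = e^(−0.06)·[0.5433·0.0000 + 0.4567·56.4100] = 24.2602; exercise value = 23.3500 ≤ continuation, so V_ud = 24.2602
Node dd (S = 34.2): continuation = e^(−0.06)·[0.5433·56.4100 + 0.4567·85.4800] = 65.6270; exercise value = 71.8000 > continuation, so V_dd = 71.8000 (exercise)
Node u (S = 137.8): continuation = e^(−0.06)·[0.5433·0.0000 + 0.4567·24.2602] = 10.4336; exercise value = 0.0000 ≤ continuation, so V_u = 10.4336
Node d (S = 57): continuation = e^(−0.06)·[0.5433·24.2602 + 0.4567·71.8000] = 43.2928; exercise value = 49.0000 > continuation, so V_d = 49.0000 (exercise)
Node 0 (S = 95): continuation = e^(−0.06)·[0.5433·10.4336 + 0.4567·49.0000] = 26.4122; exercise value = 11.0000 ≤ continuation, so V_0 = 26.4122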